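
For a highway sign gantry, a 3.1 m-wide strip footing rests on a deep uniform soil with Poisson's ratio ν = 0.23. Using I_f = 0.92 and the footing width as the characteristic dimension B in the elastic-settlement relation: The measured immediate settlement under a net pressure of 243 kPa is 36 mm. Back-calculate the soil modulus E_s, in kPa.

S_e = q·B·(1−ν²)/E_s · I_f  ⇒  E_s = q·B·(1−ν²)·I_f / S_e.
E_s = 243 × 3.1 × 0.9471 × 0.92 / 0.036 = 18230 kPa

E_s ≈ 18200 kPa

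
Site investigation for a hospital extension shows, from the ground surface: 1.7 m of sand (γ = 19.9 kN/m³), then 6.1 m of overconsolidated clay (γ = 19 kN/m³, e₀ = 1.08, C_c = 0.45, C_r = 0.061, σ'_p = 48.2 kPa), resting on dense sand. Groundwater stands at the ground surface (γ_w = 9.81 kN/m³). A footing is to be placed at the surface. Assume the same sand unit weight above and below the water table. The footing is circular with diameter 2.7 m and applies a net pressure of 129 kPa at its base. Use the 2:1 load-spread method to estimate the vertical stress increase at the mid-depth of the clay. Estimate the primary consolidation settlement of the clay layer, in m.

S_c ≈ 0.15 m

Mid-depth of clay below the ground surface: z = 1.7 + 6.1/2 = 4.75 m.
Total vertical stress at mid-clay: σ_v = 19.9×1.7 + 19×3.05 = 91.78 kPa.
Pore pressure: u = 9.81×(4.75 − 0) = 46.598 kPa.
Initial effective stress: σ'_0 = σ_v − u = 91.78 − 46.598 = 45.182 kPa.
Stress increase at mid-clay by the 2:1 spreading method:
Δσ ≈ qD²/(D+z)² = 129×2.7²/(2.7+4.75)² = 16.944 kPa
Final effective stress: σ'_f = 45.182 + 16.944 = 62.126 kPa.
σ'_f = 62.126 > σ'_p = 48.2 kPa, so the stress path crosses the preconsolidation pressure — recompression up to σ'_p, then virgin compression beyond:
S_c = H/(1+e₀)·[C_r·log₁₀(σ'_p/σ'_0) + C_c·log₁₀(σ'_f/σ'_p)]
    = 6.1/2.08 × [0.061×log₁₀(48.2/45.182) + 0.45×log₁₀(62.126/48.2)]
    = 2.9327 × [0.001713 + 0.049602] = 0.1505 m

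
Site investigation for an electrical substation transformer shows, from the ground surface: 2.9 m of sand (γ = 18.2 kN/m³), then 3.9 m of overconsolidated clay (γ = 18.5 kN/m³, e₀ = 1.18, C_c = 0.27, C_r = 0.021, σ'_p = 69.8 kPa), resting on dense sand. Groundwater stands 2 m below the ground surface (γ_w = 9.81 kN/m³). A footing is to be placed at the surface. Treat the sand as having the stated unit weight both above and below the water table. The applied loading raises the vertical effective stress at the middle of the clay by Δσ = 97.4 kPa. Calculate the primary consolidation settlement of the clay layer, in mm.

S_c ≈ 174 mm

Mid-depth of clay below the ground surface: z = 2.9 + 3.9/2 = 4.85 m.
Total vertical stress at mid-clay: σ_v = 18.2×2.9 + 18.5×1.95 = 88.855 kPa.
Pore pressure: u = 9.81×(4.85 − 2) = 27.959 kPa.
Initial effective stress: σ'_0 = σ_v − u = 88.855 − 27.959 = 60.896 kPa.
Final effective stress: σ'_f = 60.896 + 97.4 = 158.3 kPa.
σ'_f = 158.3 > σ'_p = 69.8 kPa, so the stress path crosses the preconsolidation pressure — recompression up to σ'_p, then virgin compression beyond:
S_c = H/(1+e₀)·[C_r·log₁₀(σ'_p/σ'_0) + C_c·log₁₀(σ'_f/σ'_p)]
    = 3.9/2.18 × [0.021×log₁₀(69.8/60.896) + 0.27×log₁₀(158.3/69.8)]
    = 1.789 × [0.0012446 + 0.096019] = 0.174 m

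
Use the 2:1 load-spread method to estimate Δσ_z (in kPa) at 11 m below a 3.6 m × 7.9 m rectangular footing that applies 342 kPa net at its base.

By the 2:1 method the load spreads at 1 horizontal : 2 vertical, so at depth z the loaded area has grown by z in each plan dimension:
Δσ = qBL/((B+z)(L+z)) = 342×3.6×7.9/((3.6+11)(7.9+11)) = 35.249 kPa

Δσ_z ≈ 35.2 kPa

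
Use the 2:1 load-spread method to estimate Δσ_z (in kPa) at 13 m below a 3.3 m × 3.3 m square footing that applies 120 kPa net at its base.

Δσ_z ≈ 4.92 kPa

By the 2:1 method the load spreads at 1 horizontal : 2 vertical, so at depth z the loaded area has grown by z in each plan dimension:
Δσ = qBL/((B+z)(L+z)) = 120×3.3×3.3/((3.3+13)(3.3+13)) = 4.9185 kPa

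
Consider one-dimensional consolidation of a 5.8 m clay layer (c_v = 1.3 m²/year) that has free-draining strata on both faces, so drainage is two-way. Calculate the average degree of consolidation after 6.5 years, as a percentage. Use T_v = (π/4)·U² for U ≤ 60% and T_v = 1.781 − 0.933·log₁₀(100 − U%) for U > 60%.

Drainage path length: H_d = H/2 = 2.9 m (double drainage).
T_v = c_v·t/H_d² = 1.3×6.5/2.9² = 1.0048.
T_v = 1.0048 corresponds to the U > 60% branch:
U = 1 − 10^((1.781 − T_v)/0.933)/100 = 0.9321

U ≈ 93.2 %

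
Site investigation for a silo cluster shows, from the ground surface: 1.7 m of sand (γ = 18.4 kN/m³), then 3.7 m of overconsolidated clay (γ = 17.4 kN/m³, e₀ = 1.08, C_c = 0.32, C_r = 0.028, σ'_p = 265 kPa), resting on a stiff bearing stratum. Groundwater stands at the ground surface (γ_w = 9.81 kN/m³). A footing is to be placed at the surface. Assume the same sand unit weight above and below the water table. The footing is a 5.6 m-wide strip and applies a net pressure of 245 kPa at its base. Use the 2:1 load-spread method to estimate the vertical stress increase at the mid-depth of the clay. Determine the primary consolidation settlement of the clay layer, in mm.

Mid-depth of clay below the ground surface: z = 1.7 + 3.7/2 = 3.55 m.
Total vertical stress at mid-clay: σ_v = 18.4×1.7 + 17.4×1.85 = 63.47 kPa.
Pore pressure: u = 9.81×(3.55 − 0) = 34.825 kPa.
Initial effective stress: σ'_0 = σ_v − u = 63.47 − 34.825 = 28.645 kPa.
Stress increase at mid-clay by the 2:1 spreading method:
Δσ = qB/(B+z) = 245×5.6/(5.6+3.55) = 149.95 kPa
Final effective stress: σ'_f = 28.645 + 149.95 = 178.59 kPa.
σ'_f = 178.59 ≤ σ'_p = 265 kPa, so the clay remains overconsolidated and only the recompression index applies:
S_c = C_r·H/(1+e₀)·log₁₀(σ'_f/σ'_0) = 0.028×3.7/2.08×log₁₀(178.59/28.645)
    = 0.049806 × 0.79481 = 0.03959 m

S_c ≈ 39.6 mm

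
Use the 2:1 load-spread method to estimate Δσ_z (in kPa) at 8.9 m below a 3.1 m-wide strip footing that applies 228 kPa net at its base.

Δσ_z ≈ 58.9 kPa

By the 2:1 method the load spreads at 1 horizontal : 2 vertical, so at depth z the loaded area has grown by z in each plan dimension:
Δσ = qB/(B+z) = 228×3.1/(3.1+8.9) = 58.9 kPa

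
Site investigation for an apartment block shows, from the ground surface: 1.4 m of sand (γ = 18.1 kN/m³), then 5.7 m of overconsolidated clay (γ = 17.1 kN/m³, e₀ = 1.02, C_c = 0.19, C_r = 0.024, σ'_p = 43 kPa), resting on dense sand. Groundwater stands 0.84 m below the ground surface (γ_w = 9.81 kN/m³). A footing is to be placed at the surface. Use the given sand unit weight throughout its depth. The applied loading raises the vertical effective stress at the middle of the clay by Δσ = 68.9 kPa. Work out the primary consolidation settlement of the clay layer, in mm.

Mid-depth of clay below the ground surface: z = 1.4 + 5.7/2 = 4.25 m.
Total vertical stress at mid-clay: σ_v = 18.1×1.4 + 17.1×2.85 = 74.075 kPa.
Pore pressure: u = 9.81×(4.25 − 0.84) = 33.452 kPa.
Initial effective stress: σ'_0 = σ_v − u = 74.075 − 33.452 = 40.623 kPa.
Final effective stress: σ'_f = 40.623 + 68.9 = 109.52 kPa.
σ'_f = 109.52 > σ'_p = 43 kPa, so the stress path crosses the preconsolidation pressure — recompression up to σ'_p, then virgin compression beyond:
S_c = H/(1+e₀)·[C_r·log₁₀(σ'_p/σ'_0) + C_c·log₁₀(σ'_f/σ'_p)]
    = 5.7/2.02 × [0.024×log₁₀(43/40.623) + 0.19×log₁₀(109.52/43)]
    = 2.8218 × [0.00059272 + 0.077145] = 0.2194 m

S_c ≈ 219 mm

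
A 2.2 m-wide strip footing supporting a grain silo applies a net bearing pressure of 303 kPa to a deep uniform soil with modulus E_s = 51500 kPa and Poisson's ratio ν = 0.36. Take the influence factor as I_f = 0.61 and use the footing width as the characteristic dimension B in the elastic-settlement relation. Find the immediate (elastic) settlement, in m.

Immediate (elastic) settlement: S_e = q·B·(1−ν²)/E_s · I_f.
S_e = 303 × 2.2 × (1 − 0.36²) / 51500 × 0.61
    = 303 × 2.2 × 0.8704 / 51500 × 0.61
    = 0.006872 m

S_e ≈ 0.00687 m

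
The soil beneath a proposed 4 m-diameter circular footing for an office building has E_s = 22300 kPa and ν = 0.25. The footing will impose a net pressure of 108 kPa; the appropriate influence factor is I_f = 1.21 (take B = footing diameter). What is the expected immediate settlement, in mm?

Immediate (elastic) settlement: S_e = q·B·(1−ν²)/E_s · I_f.
S_e = 108 × 4 × (1 − 0.25²) / 22300 × 1.21
    = 108 × 4 × 0.9375 / 22300 × 1.21
    = 0.02198 m = 21.98 mm

S_e ≈ 22 mm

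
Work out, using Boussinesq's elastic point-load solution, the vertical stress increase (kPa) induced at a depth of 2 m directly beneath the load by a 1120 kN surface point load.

Δσ_z ≈ 134 kPa

Boussinesq vertical stress below a point load on an elastic half-space:
Δσ_z = 3P/(2πz²) · [1 + (r/z)²]^(−5/2)
r/z = 0/2 = 0; [1+(r/z)²]^(−5/2) = 1.
Δσ_z = 3×1120/(2π×2²) × 1 = 133.69 × 1 = 133.7 kPa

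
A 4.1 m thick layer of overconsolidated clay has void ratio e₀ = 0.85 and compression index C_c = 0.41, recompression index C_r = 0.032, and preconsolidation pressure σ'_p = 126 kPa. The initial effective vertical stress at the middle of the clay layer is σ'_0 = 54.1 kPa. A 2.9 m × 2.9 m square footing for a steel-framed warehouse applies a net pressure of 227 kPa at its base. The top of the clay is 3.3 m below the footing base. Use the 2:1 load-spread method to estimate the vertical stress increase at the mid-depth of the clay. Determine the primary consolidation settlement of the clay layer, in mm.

S_c ≈ 12.9 mm

Mid-depth of clay below the footing base: z = 3.3 + 4.1/2 = 5.35 m.
Stress increase at mid-clay by the 2:1 spreading method:
Δσ = qBL/((B+z)(L+z)) = 227×2.9×2.9/((2.9+5.35)(2.9+5.35)) = 28.049 kPa
Final effective stress: σ'_f = 54.1 + 28.049 = 82.149 kPa.
σ'_f = 82.149 ≤ σ'_p = 126 kPa, so the clay remains overconsolidated and only the recompression index applies:
S_c = C_r·H/(1+e₀)·log₁₀(σ'_f/σ'_0) = 0.032×4.1/1.85×log₁₀(82.149/54.1)
    = 0.070918 × 0.18141 = 0.01287 m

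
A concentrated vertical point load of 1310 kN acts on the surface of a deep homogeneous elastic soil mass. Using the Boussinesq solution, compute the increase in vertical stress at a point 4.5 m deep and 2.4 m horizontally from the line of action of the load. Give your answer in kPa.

Boussinesq vertical stress below a point load on an elastic half-space:
Δσ_z = 3P/(2πz²) · [1 + (r/z)²]^(−5/2)
r/z = 2.4/4.5 = 0.53333; [1+(r/z)²]^(−5/2) = 0.53482.
Δσ_z = 3×1310/(2π×4.5²) × 0.53482 = 30.888 × 0.53482 = 16.52 kPa

Δσ_z ≈ 16.5 kPa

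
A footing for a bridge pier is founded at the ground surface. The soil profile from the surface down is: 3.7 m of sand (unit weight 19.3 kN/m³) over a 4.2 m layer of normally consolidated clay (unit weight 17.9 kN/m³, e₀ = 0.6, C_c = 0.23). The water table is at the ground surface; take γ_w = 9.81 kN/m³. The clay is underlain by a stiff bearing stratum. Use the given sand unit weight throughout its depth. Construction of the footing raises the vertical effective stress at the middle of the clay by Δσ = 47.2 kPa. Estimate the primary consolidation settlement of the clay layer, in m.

Mid-depth of clay below the ground surface: z = 3.7 + 4.2/2 = 5.8 m.
Total vertical stress at mid-clay: σ_v = 19.3×3.7 + 17.9×2.1 = 109 kPa.
Pore pressure: u = 9.81×(5.8 − 0) = 56.898 kPa.
Initial effective stress: σ'_0 = σ_v − u = 109 − 56.898 = 52.102 kPa.
Final effective stress: σ'_f = σ'_0 + Δσ = 52.102 + 47.2 = 99.302 kPa.
Normally consolidated clay, so the full stress increment lies on the virgin compression line:
S_c = C_c·H/(1+e₀)·log₁₀(σ'_f/σ'_0) = 0.23×4.2/(1+0.6)×log₁₀(99.302/52.102)
    = 0.60375 × 0.2801 = 0.1691 m

S_c ≈ 0.169 m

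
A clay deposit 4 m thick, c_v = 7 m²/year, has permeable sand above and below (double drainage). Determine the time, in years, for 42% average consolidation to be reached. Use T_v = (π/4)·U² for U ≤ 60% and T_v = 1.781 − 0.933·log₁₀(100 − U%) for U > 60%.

Drainage path length: H_d = H/2 = 2 m (double drainage).
U ≤ 60%: T_v = (π/4)·U² = (π/4)×0.42² = 0.13854.
t = T_v·H_d²/c_v = 0.13854×2²/7 = 0.07917 years.

t ≈ 0.0792 years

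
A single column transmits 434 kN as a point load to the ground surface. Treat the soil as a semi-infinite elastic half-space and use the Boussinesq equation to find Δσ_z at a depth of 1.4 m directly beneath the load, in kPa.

Δσ_z ≈ 106 kPa

Boussinesq vertical stress below a point load on an elastic half-space:
Δσ_z = 3P/(2πz²) · [1 + (r/z)²]^(−5/2)
r/z = 0/1.4 = 0; [1+(r/z)²]^(−5/2) = 1.
Δσ_z = 3×434/(2π×1.4²) × 1 = 105.72 × 1 = 105.7 kPa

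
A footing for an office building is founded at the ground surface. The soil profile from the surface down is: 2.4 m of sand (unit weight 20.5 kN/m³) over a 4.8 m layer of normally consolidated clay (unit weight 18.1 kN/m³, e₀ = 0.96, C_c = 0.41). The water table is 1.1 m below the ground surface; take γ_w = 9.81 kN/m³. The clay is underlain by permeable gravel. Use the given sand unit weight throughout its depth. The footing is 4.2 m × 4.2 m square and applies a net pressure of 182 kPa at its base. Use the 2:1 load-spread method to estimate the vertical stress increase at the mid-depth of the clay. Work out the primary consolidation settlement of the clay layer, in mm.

Mid-depth of clay below the ground surface: z = 2.4 + 4.8/2 = 4.8 m.
Total vertical stress at mid-clay: σ_v = 20.5×2.4 + 18.1×2.4 = 92.64 kPa.
Pore pressure: u = 9.81×(4.8 − 1.1) = 36.297 kPa.
Initial effective stress: σ'_0 = σ_v − u = 92.64 − 36.297 = 56.343 kPa.
Stress increase at mid-clay by the 2:1 spreading method:
Δσ = qBL/((B+z)(L+z)) = 182×4.2×4.2/((4.2+4.8)(4.2+4.8)) = 39.636 kPa
Final effective stress: σ'_f = σ'_0 + Δσ = 56.343 + 39.636 = 95.979 kPa.
Normally consolidated clay, so the full stress increment lies on the virgin compression line:
S_c = C_c·H/(1+e₀)·log₁₀(σ'_f/σ'_0) = 0.41×4.8/(1+0.96)×log₁₀(95.979/56.343)
    = 1.0041 × 0.23134 = 0.2323 m

S_c ≈ 232 mm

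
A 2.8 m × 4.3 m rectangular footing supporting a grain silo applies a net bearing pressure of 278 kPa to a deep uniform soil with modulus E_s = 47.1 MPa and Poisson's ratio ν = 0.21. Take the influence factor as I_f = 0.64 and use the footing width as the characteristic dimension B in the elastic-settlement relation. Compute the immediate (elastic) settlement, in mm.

Immediate (elastic) settlement: S_e = q·B·(1−ν²)/E_s · I_f.
E_s = 47.1 MPa = 47100 kPa.
S_e = 278 × 2.8 × (1 − 0.21²) / 47100 × 0.64
    = 278 × 2.8 × 0.9559 / 47100 × 0.64
    = 0.01011 m = 10.11 mm

S_e ≈ 10.1 mm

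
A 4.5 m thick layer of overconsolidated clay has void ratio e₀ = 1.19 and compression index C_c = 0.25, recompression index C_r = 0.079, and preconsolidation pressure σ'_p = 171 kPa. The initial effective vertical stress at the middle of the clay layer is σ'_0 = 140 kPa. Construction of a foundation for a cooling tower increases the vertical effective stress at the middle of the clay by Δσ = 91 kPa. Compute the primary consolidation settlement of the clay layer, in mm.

S_c ≈ 81.2 mm

Final effective stress: σ'_f = 140 + 91 = 231 kPa.
σ'_f = 231 > σ'_p = 171 kPa, so the stress path crosses the preconsolidation pressure — recompression up to σ'_p, then virgin compression beyond:
S_c = H/(1+e₀)·[C_r·log₁₀(σ'_p/σ'_0) + C_c·log₁₀(σ'_f/σ'_p)]
    = 4.5/2.19 × [0.079×log₁₀(171/140) + 0.25×log₁₀(231/171)]
    = 2.0548 × [0.0068626 + 0.032654] = 0.0812 m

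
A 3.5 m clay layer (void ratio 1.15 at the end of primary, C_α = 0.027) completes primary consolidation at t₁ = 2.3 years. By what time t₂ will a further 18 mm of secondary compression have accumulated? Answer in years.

S_s = C_α·H/(1+e_p)·log₁₀(t₂/t₁) ⇒ log₁₀(t₂/t₁) = S_s·(1+e_p)/(C_α·H).
log₁₀(t₂/t₁) = 0.018 × (1+1.15) / (0.027×3.5) = 0.4095
t₂ = t₁ × 10^0.4095 = 2.3 × 2.568 = 5.905 years

t₂ ≈ 5.91 years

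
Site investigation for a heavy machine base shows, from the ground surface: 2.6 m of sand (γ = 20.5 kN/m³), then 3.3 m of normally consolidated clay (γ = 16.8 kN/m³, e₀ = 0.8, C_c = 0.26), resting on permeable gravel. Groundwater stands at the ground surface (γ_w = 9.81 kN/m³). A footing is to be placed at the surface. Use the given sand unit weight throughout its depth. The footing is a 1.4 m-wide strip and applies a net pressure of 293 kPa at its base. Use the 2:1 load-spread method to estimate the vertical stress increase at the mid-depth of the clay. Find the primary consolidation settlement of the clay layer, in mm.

Mid-depth of clay below the ground surface: z = 2.6 + 3.3/2 = 4.25 m.
Total vertical stress at mid-clay: σ_v = 20.5×2.6 + 16.8×1.65 = 81.02 kPa.
Pore pressure: u = 9.81×(4.25 − 0) = 41.693 kPa.
Initial effective stress: σ'_0 = σ_v − u = 81.02 − 41.693 = 39.327 kPa.
Stress increase at mid-clay by the 2:1 spreading method:
Δσ = qB/(B+z) = 293×1.4/(1.4+4.25) = 72.602 kPa
Final effective stress: σ'_f = σ'_0 + Δσ = 39.327 + 72.602 = 111.93 kPa.
Normally consolidated clay, so the full stress increment lies on the virgin compression line:
S_c = C_c·H/(1+e₀)·log₁₀(σ'_f/σ'_0) = 0.26×3.3/(1+0.8)×log₁₀(111.93/39.327)
    = 0.47667 × 0.45426 = 0.2165 m

S_c ≈ 217 mm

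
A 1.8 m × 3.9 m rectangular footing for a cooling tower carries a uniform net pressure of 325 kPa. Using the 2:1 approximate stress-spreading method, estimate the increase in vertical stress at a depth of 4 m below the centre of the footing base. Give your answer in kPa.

Δσ_z ≈ 49.8 kPa

By the 2:1 method the load spreads at 1 horizontal : 2 vertical, so at depth z the loaded area has grown by z in each plan dimension:
Δσ = qBL/((B+z)(L+z)) = 325×1.8×3.9/((1.8+4)(3.9+4)) = 49.793 kPa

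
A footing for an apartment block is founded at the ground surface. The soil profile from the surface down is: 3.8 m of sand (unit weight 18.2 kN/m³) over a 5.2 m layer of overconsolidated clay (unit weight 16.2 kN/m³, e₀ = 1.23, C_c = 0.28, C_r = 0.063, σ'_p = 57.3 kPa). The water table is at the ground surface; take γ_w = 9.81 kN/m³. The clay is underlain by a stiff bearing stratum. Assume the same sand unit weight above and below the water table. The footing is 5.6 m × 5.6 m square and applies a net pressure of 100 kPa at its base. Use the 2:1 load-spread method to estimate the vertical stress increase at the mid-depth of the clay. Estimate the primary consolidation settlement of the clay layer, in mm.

S_c ≈ 68.5 mm

Mid-depth of clay below the ground surface: z = 3.8 + 5.2/2 = 6.4 m.
Total vertical stress at mid-clay: σ_v = 18.2×3.8 + 16.2×2.6 = 111.28 kPa.
Pore pressure: u = 9.81×(6.4 − 0) = 62.784 kPa.
Initial effective stress: σ'_0 = σ_v − u = 111.28 − 62.784 = 48.496 kPa.
Stress increase at mid-clay by the 2:1 spreading method:
Δσ = qBL/((B+z)(L+z)) = 100×5.6×5.6/((5.6+6.4)(5.6+6.4)) = 21.778 kPa
Final effective stress: σ'_f = 48.496 + 21.778 = 70.274 kPa.
σ'_f = 70.274 > σ'_p = 57.3 kPa, so the stress path crosses the preconsolidation pressure — recompression up to σ'_p, then virgin compression beyond:
S_c = H/(1+e₀)·[C_r·log₁₀(σ'_p/σ'_0) + C_c·log₁₀(σ'_f/σ'_p)]
    = 5.2/2.23 × [0.063×log₁₀(57.3/48.496) + 0.28×log₁₀(70.274/57.3)]
    = 2.3318 × [0.0045643 + 0.024819] = 0.06852 m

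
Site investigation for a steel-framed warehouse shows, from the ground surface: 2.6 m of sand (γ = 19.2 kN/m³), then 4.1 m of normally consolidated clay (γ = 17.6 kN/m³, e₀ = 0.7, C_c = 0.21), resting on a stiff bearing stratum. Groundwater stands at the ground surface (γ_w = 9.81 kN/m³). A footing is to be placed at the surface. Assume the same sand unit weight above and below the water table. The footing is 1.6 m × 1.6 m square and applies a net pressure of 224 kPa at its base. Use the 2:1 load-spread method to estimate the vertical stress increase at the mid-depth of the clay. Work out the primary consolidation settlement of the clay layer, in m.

S_c ≈ 0.0682 m

Mid-depth of clay below the ground surface: z = 2.6 + 4.1/2 = 4.65 m.
Total vertical stress at mid-clay: σ_v = 19.2×2.6 + 17.6×2.05 = 86 kPa.
Pore pressure: u = 9.81×(4.65 − 0) = 45.617 kPa.
Initial effective stress: σ'_0 = σ_v − u = 86 − 45.617 = 40.383 kPa.
Stress increase at mid-clay by the 2:1 spreading method:
Δσ = qBL/((B+z)(L+z)) = 224×1.6×1.6/((1.6+4.65)(1.6+4.65)) = 14.68 kPa
Final effective stress: σ'_f = σ'_0 + Δσ = 40.383 + 14.68 = 55.063 kPa.
Normally consolidated clay, so the full stress increment lies on the virgin compression line:
S_c = C_c·H/(1+e₀)·log₁₀(σ'_f/σ'_0) = 0.21×4.1/(1+0.7)×log₁₀(55.063/40.383)
    = 0.50647 × 0.13466 = 0.0682 m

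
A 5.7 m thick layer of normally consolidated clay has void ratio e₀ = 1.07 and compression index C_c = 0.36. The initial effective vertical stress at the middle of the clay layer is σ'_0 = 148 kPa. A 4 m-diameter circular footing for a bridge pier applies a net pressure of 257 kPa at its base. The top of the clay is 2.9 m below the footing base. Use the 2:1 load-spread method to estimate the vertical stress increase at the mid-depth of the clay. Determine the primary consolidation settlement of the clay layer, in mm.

S_c ≈ 110 mm

Mid-depth of clay below the footing base: z = 2.9 + 5.7/2 = 5.75 m.
Stress increase at mid-clay by the 2:1 spreading method:
Δσ ≈ qD²/(D+z)² = 257×4²/(4+5.75)² = 43.256 kPa
Final effective stress: σ'_f = σ'_0 + Δσ = 148 + 43.256 = 191.26 kPa.
Normally consolidated clay, so the full stress increment lies on the virgin compression line:
S_c = C_c·H/(1+e₀)·log₁₀(σ'_f/σ'_0) = 0.36×5.7/(1+1.07)×log₁₀(191.26/148)
    = 0.9913 × 0.11136 = 0.1104 m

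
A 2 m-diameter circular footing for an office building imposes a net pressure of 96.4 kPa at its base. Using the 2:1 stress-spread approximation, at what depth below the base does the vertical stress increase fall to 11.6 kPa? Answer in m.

2:1 spreading — at depth z the loaded area has grown by z in each plan dimension:
qD²/(D+z)² = Δσ_z ⇒ z = D(√(q/Δσ_z) − 1) = 2×(√(96.4/11.6) − 1) = 3.766 m

z ≈ 3.77 m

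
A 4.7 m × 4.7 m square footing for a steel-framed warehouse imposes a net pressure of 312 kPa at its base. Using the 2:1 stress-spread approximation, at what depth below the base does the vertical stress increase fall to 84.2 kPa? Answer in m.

2:1 spreading — at depth z the loaded area has grown by z in each plan dimension:
qB²/(B+z)² = Δσ_z ⇒ z = B(√(q/Δσ_z) − 1) = 4.7×(√(312/84.2) − 1) = 4.347 m

z ≈ 4.35 m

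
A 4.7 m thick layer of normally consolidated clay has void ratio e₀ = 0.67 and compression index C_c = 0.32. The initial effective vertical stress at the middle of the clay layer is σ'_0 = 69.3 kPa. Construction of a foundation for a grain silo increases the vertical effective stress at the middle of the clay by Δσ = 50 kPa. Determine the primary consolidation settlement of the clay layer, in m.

Final effective stress: σ'_f = σ'_0 + Δσ = 69.3 + 50 = 119.3 kPa.
Normally consolidated clay, so the full stress increment lies on the virgin compression line:
S_c = C_c·H/(1+e₀)·log₁₀(σ'_f/σ'_0) = 0.32×4.7/(1+0.67)×log₁₀(119.3/69.3)
    = 0.9006 × 0.23591 = 0.2125 m

S_c ≈ 0.212 m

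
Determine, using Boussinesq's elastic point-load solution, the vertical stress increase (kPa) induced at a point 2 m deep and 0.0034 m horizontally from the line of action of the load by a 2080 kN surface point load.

Δσ_z ≈ 248 kPa

Boussinesq vertical stress below a point load on an elastic half-space:
Δσ_z = 3P/(2πz²) · [1 + (r/z)²]^(−5/2)
r/z = 0.0034/2 = 0.0017; [1+(r/z)²]^(−5/2) = 0.99999.
Δσ_z = 3×2080/(2π×2²) × 0.99999 = 248.28 × 0.99999 = 248.3 kPa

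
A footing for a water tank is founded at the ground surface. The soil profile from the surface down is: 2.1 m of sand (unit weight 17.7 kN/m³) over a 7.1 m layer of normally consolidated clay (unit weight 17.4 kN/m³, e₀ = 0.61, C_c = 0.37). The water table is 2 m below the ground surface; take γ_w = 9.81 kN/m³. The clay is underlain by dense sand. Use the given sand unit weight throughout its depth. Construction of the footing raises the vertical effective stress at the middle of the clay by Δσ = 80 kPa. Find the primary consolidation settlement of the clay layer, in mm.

Mid-depth of clay below the ground surface: z = 2.1 + 7.1/2 = 5.65 m.
Total vertical stress at mid-clay: σ_v = 17.7×2.1 + 17.4×3.55 = 98.94 kPa.
Pore pressure: u = 9.81×(5.65 − 2) = 35.806 kPa.
Initial effective stress: σ'_0 = σ_v − u = 98.94 − 35.806 = 63.134 kPa.
Final effective stress: σ'_f = σ'_0 + Δσ = 63.134 + 80 = 143.13 kPa.
Normally consolidated clay, so the full stress increment lies on the virgin compression line:
S_c = C_c·H/(1+e₀)·log₁₀(σ'_f/σ'_0) = 0.37×7.1/(1+0.61)×log₁₀(143.13/63.134)
    = 1.6317 × 0.35547 = 0.58 m

S_c ≈ 580 mm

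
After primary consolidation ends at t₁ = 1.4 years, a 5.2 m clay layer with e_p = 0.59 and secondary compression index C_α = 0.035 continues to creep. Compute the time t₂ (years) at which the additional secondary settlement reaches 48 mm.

t₂ ≈ 3.68 years

S_s = C_α·H/(1+e_p)·log₁₀(t₂/t₁) ⇒ log₁₀(t₂/t₁) = S_s·(1+e_p)/(C_α·H).
log₁₀(t₂/t₁) = 0.048 × (1+0.59) / (0.035×5.2) = 0.4193
t₂ = t₁ × 10^0.4193 = 1.4 × 2.626 = 3.677 years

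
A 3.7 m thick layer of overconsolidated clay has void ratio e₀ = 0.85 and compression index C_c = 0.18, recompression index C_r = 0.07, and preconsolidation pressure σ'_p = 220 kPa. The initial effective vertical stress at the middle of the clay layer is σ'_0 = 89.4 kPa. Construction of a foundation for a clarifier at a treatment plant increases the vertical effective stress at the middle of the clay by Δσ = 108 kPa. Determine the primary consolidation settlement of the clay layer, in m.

Final effective stress: σ'_f = 89.4 + 108 = 197.4 kPa.
σ'_f = 197.4 ≤ σ'_p = 220 kPa, so the clay remains overconsolidated and only the recompression index applies:
S_c = C_r·H/(1+e₀)·log₁₀(σ'_f/σ'_0) = 0.07×3.7/1.85×log₁₀(197.4/89.4)
    = 0.14 × 0.34401 = 0.04816 m

S_c ≈ 0.0482 m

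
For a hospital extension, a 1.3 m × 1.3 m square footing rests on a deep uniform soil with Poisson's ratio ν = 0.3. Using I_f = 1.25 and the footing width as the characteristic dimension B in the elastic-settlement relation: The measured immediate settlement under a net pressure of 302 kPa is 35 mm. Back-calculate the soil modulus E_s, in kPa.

E_s ≈ 12800 kPa

S_e = q·B·(1−ν²)/E_s · I_f  ⇒  E_s = q·B·(1−ν²)·I_f / S_e.
E_s = 302 × 1.3 × 0.91 × 1.25 / 0.035 = 12760 kPa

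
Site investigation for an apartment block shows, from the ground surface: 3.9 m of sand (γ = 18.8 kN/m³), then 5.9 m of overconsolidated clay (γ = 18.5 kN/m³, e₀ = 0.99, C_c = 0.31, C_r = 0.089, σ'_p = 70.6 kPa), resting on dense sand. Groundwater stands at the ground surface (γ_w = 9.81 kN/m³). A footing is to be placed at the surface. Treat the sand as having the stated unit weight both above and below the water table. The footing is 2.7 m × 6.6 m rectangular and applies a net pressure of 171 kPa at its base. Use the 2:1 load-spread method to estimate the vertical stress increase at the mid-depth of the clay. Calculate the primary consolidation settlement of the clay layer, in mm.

S_c ≈ 88.7 mm

Mid-depth of clay below the ground surface: z = 3.9 + 5.9/2 = 6.85 m.
Total vertical stress at mid-clay: σ_v = 18.8×3.9 + 18.5×2.95 = 127.9 kPa.
Pore pressure: u = 9.81×(6.85 − 0) = 67.198 kPa.
Initial effective stress: σ'_0 = σ_v − u = 127.9 − 67.198 = 60.702 kPa.
Stress increase at mid-clay by the 2:1 spreading method:
Δσ = qBL/((B+z)(L+z)) = 171×2.7×6.6/((2.7+6.85)(6.6+6.85)) = 23.723 kPa
Final effective stress: σ'_f = 60.702 + 23.723 = 84.425 kPa.
σ'_f = 84.425 > σ'_p = 70.6 kPa, so the stress path crosses the preconsolidation pressure — recompression up to σ'_p, then virgin compression beyond:
S_c = H/(1+e₀)·[C_r·log₁₀(σ'_p/σ'_0) + C_c·log₁₀(σ'_f/σ'_p)]
    = 5.9/1.99 × [0.089×log₁₀(70.6/60.702) + 0.31×log₁₀(84.425/70.6)]
    = 2.9648 × [0.0058386 + 0.024077] = 0.08869 m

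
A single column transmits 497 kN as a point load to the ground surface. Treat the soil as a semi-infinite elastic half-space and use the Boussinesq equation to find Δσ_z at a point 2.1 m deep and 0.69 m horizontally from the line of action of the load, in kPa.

Δσ_z ≈ 41.6 kPa

Boussinesq vertical stress below a point load on an elastic half-space:
Δσ_z = 3P/(2πz²) · [1 + (r/z)²]^(−5/2)
r/z = 0.69/2.1 = 0.32857; [1+(r/z)²]^(−5/2) = 0.77391.
Δσ_z = 3×497/(2π×2.1²) × 0.77391 = 53.81 × 0.77391 = 41.64 kPa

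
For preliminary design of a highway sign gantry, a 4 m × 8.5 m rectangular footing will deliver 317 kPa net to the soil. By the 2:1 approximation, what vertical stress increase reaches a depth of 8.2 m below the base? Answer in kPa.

Δσ_z ≈ 52.9 kPa

By the 2:1 method the load spreads at 1 horizontal : 2 vertical, so at depth z the loaded area has grown by z in each plan dimension:
Δσ = qBL/((B+z)(L+z)) = 317×4×8.5/((4+8.2)(8.5+8.2)) = 52.901 kPa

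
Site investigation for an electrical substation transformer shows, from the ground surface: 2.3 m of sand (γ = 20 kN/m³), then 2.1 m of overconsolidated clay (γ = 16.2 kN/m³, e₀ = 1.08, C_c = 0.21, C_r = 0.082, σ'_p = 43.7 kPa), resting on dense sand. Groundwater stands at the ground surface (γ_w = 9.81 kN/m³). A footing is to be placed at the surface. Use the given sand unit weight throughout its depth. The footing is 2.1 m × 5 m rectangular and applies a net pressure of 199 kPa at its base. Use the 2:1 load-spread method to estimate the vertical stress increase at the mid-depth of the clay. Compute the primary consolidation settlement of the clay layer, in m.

S_c ≈ 0.0644 m

Mid-depth of clay below the ground surface: z = 2.3 + 2.1/2 = 3.35 m.
Total vertical stress at mid-clay: σ_v = 20×2.3 + 16.2×1.05 = 63.01 kPa.
Pore pressure: u = 9.81×(3.35 − 0) = 32.864 kPa.
Initial effective stress: σ'_0 = σ_v − u = 63.01 − 32.864 = 30.146 kPa.
Stress increase at mid-clay by the 2:1 spreading method:
Δσ = qBL/((B+z)(L+z)) = 199×2.1×5/((2.1+3.35)(5+3.35)) = 45.916 kPa
Final effective stress: σ'_f = 30.146 + 45.916 = 76.062 kPa.
σ'_f = 76.062 > σ'_p = 43.7 kPa, so the stress path crosses the preconsolidation pressure — recompression up to σ'_p, then virgin compression beyond:
S_c = H/(1+e₀)·[C_r·log₁₀(σ'_p/σ'_0) + C_c·log₁₀(σ'_f/σ'_p)]
    = 2.1/2.08 × [0.082×log₁₀(43.7/30.146) + 0.21×log₁₀(76.062/43.7)]
    = 1.0096 × [0.013223 + 0.050544] = 0.06438 m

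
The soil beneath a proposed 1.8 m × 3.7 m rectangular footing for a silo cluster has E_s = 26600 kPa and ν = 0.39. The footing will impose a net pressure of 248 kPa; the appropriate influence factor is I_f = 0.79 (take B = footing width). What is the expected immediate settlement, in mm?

S_e ≈ 11.2 mm

Immediate (elastic) settlement: S_e = q·B·(1−ν²)/E_s · I_f.
S_e = 248 × 1.8 × (1 − 0.39²) / 26600 × 0.79
    = 248 × 1.8 × 0.8479 / 26600 × 0.79
    = 0.01124 m = 11.24 mm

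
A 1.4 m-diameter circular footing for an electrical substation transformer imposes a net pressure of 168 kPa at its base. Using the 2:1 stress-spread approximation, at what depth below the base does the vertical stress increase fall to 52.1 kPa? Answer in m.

2:1 spreading — at depth z the loaded area has grown by z in each plan dimension:
qD²/(D+z)² = Δσ_z ⇒ z = D(√(q/Δσ_z) − 1) = 1.4×(√(168/52.1) − 1) = 1.114 m

z ≈ 1.11 m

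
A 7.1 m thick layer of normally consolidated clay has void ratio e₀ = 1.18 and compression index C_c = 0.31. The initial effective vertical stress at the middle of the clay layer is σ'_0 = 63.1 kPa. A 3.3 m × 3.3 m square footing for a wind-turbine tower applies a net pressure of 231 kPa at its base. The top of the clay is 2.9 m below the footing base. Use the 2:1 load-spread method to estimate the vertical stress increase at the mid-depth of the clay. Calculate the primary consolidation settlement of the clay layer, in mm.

S_c ≈ 154 mm

Mid-depth of clay below the footing base: z = 2.9 + 7.1/2 = 6.45 m.
Stress increase at mid-clay by the 2:1 spreading method:
Δσ = qBL/((B+z)(L+z)) = 231×3.3×3.3/((3.3+6.45)(3.3+6.45)) = 26.462 kPa
Final effective stress: σ'_f = σ'_0 + Δσ = 63.1 + 26.462 = 89.562 kPa.
Normally consolidated clay, so the full stress increment lies on the virgin compression line:
S_c = C_c·H/(1+e₀)·log₁₀(σ'_f/σ'_0) = 0.31×7.1/(1+1.18)×log₁₀(89.562/63.1)
    = 1.0096 × 0.15209 = 0.1536 m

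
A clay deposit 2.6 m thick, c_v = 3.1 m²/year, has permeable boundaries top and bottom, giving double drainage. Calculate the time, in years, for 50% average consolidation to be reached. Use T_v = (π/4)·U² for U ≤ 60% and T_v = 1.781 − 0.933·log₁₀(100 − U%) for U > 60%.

t ≈ 0.107 years

Drainage path length: H_d = H/2 = 1.3 m (double drainage).
U ≤ 60%: T_v = (π/4)·U² = (π/4)×0.5² = 0.19635.
t = T_v·H_d²/c_v = 0.19635×1.3²/3.1 = 0.107 years.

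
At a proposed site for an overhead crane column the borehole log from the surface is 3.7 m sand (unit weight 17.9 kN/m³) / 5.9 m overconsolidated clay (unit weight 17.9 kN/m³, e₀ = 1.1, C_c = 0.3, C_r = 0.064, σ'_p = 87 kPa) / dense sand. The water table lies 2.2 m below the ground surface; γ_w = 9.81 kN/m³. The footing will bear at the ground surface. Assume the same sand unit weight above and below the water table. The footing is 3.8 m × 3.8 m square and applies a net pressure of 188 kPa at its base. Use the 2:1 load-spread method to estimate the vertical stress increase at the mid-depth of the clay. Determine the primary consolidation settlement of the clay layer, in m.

Mid-depth of clay below the ground surface: z = 3.7 + 5.9/2 = 6.65 m.
Total vertical stress at mid-clay: σ_v = 17.9×3.7 + 17.9×2.95 = 119.03 kPa.
Pore pressure: u = 9.81×(6.65 − 2.2) = 43.655 kPa.
Initial effective stress: σ'_0 = σ_v − u = 119.03 − 43.655 = 75.375 kPa.
Stress increase at mid-clay by the 2:1 spreading method:
Δσ = qBL/((B+z)(L+z)) = 188×3.8×3.8/((3.8+6.65)(3.8+6.65)) = 24.86 kPa
Final effective stress: σ'_f = 75.375 + 24.86 = 100.23 kPa.
σ'_f = 100.23 > σ'_p = 87 kPa, so the stress path crosses the preconsolidation pressure — recompression up to σ'_p, then virgin compression beyond:
S_c = H/(1+e₀)·[C_r·log₁₀(σ'_p/σ'_0) + C_c·log₁₀(σ'_f/σ'_p)]
    = 5.9/2.1 × [0.064×log₁₀(87/75.375) + 0.3×log₁₀(100.23/87)]
    = 2.8095 × [0.0039867 + 0.018444] = 0.06302 m

S_c ≈ 0.063 m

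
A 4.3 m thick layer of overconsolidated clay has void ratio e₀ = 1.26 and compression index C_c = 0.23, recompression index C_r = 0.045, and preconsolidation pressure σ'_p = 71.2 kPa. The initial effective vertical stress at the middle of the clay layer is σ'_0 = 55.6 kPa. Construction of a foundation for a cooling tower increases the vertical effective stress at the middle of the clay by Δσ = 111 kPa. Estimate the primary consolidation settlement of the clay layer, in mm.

Final effective stress: σ'_f = 55.6 + 111 = 166.6 kPa.
σ'_f = 166.6 > σ'_p = 71.2 kPa, so the stress path crosses the preconsolidation pressure — recompression up to σ'_p, then virgin compression beyond:
S_c = H/(1+e₀)·[C_r·log₁₀(σ'_p/σ'_0) + C_c·log₁₀(σ'_f/σ'_p)]
    = 4.3/2.26 × [0.045×log₁₀(71.2/55.6) + 0.23×log₁₀(166.6/71.2)]
    = 1.9027 × [0.0048332 + 0.084915] = 0.1708 m

S_c ≈ 171 mm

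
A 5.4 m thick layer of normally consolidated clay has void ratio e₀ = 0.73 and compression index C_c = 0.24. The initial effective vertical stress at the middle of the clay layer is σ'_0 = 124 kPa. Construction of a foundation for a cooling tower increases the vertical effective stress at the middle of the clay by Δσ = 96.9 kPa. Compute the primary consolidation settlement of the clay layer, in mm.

S_c ≈ 188 mm

Final effective stress: σ'_f = σ'_0 + Δσ = 124 + 96.9 = 220.9 kPa.
Normally consolidated clay, so the full stress increment lies on the virgin compression line:
S_c = C_c·H/(1+e₀)·log₁₀(σ'_f/σ'_0) = 0.24×5.4/(1+0.73)×log₁₀(220.9/124)
    = 0.74913 × 0.25077 = 0.1879 m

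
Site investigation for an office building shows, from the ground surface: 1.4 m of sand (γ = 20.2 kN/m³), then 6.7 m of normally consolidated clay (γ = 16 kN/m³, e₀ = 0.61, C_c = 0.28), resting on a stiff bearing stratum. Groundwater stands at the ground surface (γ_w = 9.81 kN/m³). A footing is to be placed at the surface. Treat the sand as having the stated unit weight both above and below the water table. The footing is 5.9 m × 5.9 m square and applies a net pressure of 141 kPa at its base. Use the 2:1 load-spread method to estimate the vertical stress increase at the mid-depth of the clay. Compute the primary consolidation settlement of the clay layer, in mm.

Mid-depth of clay below the ground surface: z = 1.4 + 6.7/2 = 4.75 m.
Total vertical stress at mid-clay: σ_v = 20.2×1.4 + 16×3.35 = 81.88 kPa.
Pore pressure: u = 9.81×(4.75 − 0) = 46.598 kPa.
Initial effective stress: σ'_0 = σ_v − u = 81.88 − 46.598 = 35.282 kPa.
Stress increase at mid-clay by the 2:1 spreading method:
Δσ = qBL/((B+z)(L+z)) = 141×5.9×5.9/((5.9+4.75)(5.9+4.75)) = 43.274 kPa
Final effective stress: σ'_f = σ'_0 + Δσ = 35.282 + 43.274 = 78.556 kPa.
Normally consolidated clay, so the full stress increment lies on the virgin compression line:
S_c = C_c·H/(1+e₀)·log₁₀(σ'_f/σ'_0) = 0.28×6.7/(1+0.61)×log₁₀(78.556/35.282)
    = 1.1652 × 0.34763 = 0.4051 m

S_c ≈ 405 mm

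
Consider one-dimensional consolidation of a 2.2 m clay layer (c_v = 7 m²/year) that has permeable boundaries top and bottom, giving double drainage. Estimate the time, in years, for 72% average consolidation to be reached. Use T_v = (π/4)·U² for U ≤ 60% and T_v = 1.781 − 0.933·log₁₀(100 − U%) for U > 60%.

t ≈ 0.0745 years

Drainage path length: H_d = H/2 = 1.1 m (double drainage).
U > 60%: T_v = 1.781 − 0.933·log₁₀(100 − 72) = 0.4308.
t = T_v·H_d²/c_v = 0.4308×1.1²/7 = 0.07447 years.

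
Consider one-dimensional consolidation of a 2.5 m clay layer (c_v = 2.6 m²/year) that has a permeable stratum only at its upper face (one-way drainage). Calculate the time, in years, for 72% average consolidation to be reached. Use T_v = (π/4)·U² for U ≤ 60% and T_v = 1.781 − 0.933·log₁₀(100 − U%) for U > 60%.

t ≈ 1.04 years

Drainage path length: H_d = H = 2.5 m (single drainage).
U > 60%: T_v = 1.781 − 0.933·log₁₀(100 − 72) = 0.4308.
t = T_v·H_d²/c_v = 0.4308×2.5²/2.6 = 1.036 years.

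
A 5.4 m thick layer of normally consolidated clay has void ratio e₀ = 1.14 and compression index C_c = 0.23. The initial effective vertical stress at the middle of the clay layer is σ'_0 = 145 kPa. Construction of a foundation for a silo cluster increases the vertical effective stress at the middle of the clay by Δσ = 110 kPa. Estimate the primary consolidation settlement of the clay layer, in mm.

Final effective stress: σ'_f = σ'_0 + Δσ = 145 + 110 = 255 kPa.
Normally consolidated clay, so the full stress increment lies on the virgin compression line:
S_c = C_c·H/(1+e₀)·log₁₀(σ'_f/σ'_0) = 0.23×5.4/(1+1.14)×log₁₀(255/145)
    = 0.58037 × 0.24517 = 0.1423 m

S_c ≈ 142 mm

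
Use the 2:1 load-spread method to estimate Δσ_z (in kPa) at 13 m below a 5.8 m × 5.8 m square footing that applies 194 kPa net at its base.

Δσ_z ≈ 18.5 kPa

By the 2:1 method the load spreads at 1 horizontal : 2 vertical, so at depth z the loaded area has grown by z in each plan dimension:
Δσ = qBL/((B+z)(L+z)) = 194×5.8×5.8/((5.8+13)(5.8+13)) = 18.465 kPa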